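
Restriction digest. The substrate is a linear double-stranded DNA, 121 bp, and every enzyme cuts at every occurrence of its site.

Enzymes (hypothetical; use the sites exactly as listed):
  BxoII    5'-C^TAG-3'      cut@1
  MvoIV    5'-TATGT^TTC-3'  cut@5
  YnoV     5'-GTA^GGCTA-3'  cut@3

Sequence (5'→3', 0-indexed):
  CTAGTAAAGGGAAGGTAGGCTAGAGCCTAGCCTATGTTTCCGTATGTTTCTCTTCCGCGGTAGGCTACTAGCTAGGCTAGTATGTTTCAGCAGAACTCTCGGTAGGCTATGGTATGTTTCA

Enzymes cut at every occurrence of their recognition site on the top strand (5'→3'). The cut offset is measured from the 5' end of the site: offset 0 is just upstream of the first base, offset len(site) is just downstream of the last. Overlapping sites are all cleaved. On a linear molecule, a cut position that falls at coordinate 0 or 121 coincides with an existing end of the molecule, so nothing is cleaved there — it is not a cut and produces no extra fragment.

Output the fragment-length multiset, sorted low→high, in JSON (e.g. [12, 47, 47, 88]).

[1,3,4,4,5,6,7,8,10,10,13,15,16,19]

Site scan:
  BxoII CTAG/1: at [0, 19, 26, 67, 71, 76] ⇒ [1, 20, 27, 68, 72, 77]
  MvoIV TATGTTTC/5: at [32, 42, 80, 112] ⇒ [37, 47, 85, 117]
  YnoV GTAGGCTA/3: at [14, 59, 101] ⇒ [17, 62, 104]

Pooled cuts: [1, 17, 20, 27, 37, 47, 62, 68, 72, 77, 85, 104, 117]

Fragment lengths:
  [0,1): 1 bp
  [1,17): 16 bp
  [17,20): 3 bp
  [20,27): 7 bp
  [27,37): 10 bp
  [37,47): 10 bp
  [47,62): 15 bp
  [62,68): 6 bp
  [68,72): 4 bp
  [72,77): 5 bp
  [77,85): 8 bp
  [85,104): 19 bp
  [104,117): 13 bp
  [117,121): 4 bp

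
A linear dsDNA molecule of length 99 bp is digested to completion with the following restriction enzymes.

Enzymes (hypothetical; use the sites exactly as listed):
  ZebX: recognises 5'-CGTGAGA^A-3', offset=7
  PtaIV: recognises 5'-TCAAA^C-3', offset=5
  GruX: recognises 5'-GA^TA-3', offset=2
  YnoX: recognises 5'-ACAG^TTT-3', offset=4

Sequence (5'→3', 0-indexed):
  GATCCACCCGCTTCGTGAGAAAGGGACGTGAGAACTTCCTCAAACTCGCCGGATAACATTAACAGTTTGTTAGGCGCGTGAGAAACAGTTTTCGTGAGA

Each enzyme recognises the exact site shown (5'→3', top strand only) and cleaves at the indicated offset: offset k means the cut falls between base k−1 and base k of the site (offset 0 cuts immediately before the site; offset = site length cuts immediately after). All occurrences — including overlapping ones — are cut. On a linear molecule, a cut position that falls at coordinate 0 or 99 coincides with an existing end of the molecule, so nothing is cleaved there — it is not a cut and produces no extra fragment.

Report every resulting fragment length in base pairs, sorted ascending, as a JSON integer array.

Scan for sites:
  ZebX CGTGAGAA/7: at [13, 26, 76] ⇒ [20, 33, 83]
  PtaIV TCAAAC/5: at [39] ⇒ [44]
  GruX GATA/2: at [51] ⇒ [53]
  YnoX ACAGTTT/4: at [61, 84] ⇒ [65, 88]

All cut coordinates (distinct, sorted): [20, 33, 44, 53, 65, 83, 88]

Fragment lengths:
  [0,20): 20 bp
  [20,33): 13 bp
  [33,44): 11 bp
  [44,53): 9 bp
  [53,65): 12 bp
  [65,83): 18 bp
  [83,88): 5 bp
  [88,99): 11 bp

[5,9,11,11,12,13,18,20]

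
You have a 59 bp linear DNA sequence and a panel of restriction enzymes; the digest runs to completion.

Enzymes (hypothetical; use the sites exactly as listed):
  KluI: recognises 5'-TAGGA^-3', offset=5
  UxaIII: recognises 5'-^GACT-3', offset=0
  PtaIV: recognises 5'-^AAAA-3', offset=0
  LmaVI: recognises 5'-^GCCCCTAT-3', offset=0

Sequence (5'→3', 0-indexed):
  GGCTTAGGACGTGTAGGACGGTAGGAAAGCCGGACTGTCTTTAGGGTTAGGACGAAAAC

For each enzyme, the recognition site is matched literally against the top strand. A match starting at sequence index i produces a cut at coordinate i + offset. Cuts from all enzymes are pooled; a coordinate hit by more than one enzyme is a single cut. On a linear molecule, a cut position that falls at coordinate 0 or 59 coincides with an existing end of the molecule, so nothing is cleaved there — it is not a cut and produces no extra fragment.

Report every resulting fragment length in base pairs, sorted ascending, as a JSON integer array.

[2,5,6,8,9,9,20]

Per-enzyme occurrences:
  KluI TAGGA/5: at [4, 13, 21, 47] ⇒ [9, 18, 26, 52]
  UxaIII GACT/0: at [32] ⇒ [32]
  PtaIV AAAA/0: at [54] ⇒ [54]
  LmaVI (GCCCCTAT, off=0): no sites

Pooled cuts: [9, 18, 26, 32, 52, 54]

Fragments:
  [0,9): 9 bp
  [9,18): 9 bp
  [18,26): 8 bp
  [26,32): 6 bp
  [32,52): 20 bp
  [52,54): 2 bp
  [54,59): 5 bp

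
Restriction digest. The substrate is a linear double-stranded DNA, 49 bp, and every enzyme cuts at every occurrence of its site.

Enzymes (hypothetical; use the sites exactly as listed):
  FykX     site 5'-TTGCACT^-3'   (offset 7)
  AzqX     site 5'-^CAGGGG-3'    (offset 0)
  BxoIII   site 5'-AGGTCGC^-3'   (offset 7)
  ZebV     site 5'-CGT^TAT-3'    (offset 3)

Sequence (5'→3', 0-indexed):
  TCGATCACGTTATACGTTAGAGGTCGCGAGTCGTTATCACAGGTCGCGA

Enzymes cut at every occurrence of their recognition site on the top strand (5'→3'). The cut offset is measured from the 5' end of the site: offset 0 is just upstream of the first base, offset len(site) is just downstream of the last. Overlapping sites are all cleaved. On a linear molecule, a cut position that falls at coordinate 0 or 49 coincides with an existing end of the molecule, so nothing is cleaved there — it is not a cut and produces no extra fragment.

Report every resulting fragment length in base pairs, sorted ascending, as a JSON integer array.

Per-enzyme occurrences:
  FykX (TTGCACT, off=7): no sites
  AzqX (CAGGGG, off=0): no sites
  BxoIII (AGGTCGC, off=7): starts [20, 40] → cuts [27, 47]
  ZebV (CGTTAT, off=3): starts [7, 31] → cuts [10, 34]

Pooled cuts: [10, 27, 34, 47]

Fragments:
  [0,10): 10 bp
  [10,27): 17 bp
  [27,34): 7 bp
  [34,47): 13 bp
  [47,49): 2 bp

[2,7,10,13,17]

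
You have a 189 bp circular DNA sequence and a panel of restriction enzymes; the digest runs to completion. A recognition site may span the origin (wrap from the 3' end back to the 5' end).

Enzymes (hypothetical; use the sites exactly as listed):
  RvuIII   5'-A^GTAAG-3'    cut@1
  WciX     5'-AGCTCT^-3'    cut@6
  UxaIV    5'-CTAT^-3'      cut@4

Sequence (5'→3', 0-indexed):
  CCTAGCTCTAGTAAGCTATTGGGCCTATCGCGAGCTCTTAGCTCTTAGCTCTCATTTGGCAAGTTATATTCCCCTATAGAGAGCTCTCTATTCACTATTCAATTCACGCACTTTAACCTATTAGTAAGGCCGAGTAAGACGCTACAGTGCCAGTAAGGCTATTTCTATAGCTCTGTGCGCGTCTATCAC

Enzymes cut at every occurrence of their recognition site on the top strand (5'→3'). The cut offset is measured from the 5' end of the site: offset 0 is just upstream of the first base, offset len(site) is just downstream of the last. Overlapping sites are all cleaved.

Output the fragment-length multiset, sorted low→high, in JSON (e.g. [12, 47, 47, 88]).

[1,2,4,6,6,7,7,7,9,9,10,10,10,10,12,12,19,23,25]

Per-enzyme occurrences:
  RvuIII (AGTAAG, off=1): starts [9, 122, 132, 151] → cuts [10, 123, 133, 152]
  WciX (AGCTCT, off=6): starts [3, 32, 39, 46, 81, 168] → cuts [9, 38, 45, 52, 87, 174]
  UxaIV (CTAT, off=4): starts [15, 24, 73, 87, 94, 117, 158, 164, 182] → cuts [19, 28, 77, 91, 98, 121, 162, 168, 186]

All cut coordinates (distinct, sorted): [9, 10, 19, 28, 38, 45, 52, 77, 87, 91, 98, 121, 123, 133, 152, 162, 168, 174, 186]

Fragments:
  9→10: 1 bp
  10→19: 9 bp
  19→28: 9 bp
  28→38: 10 bp
  38→45: 7 bp
  45→52: 7 bp
  52→77: 25 bp
  77→87: 10 bp
  87→91: 4 bp
  91→98: 7 bp
  98→121: 23 bp
  121→123: 2 bp
  123→133: 10 bp
  133→152: 19 bp
  152→162: 10 bp
  162→168: 6 bp
  168→174: 6 bp
  174→186: 12 bp
  186→9 (wrap): 189-186+9 = 12 bp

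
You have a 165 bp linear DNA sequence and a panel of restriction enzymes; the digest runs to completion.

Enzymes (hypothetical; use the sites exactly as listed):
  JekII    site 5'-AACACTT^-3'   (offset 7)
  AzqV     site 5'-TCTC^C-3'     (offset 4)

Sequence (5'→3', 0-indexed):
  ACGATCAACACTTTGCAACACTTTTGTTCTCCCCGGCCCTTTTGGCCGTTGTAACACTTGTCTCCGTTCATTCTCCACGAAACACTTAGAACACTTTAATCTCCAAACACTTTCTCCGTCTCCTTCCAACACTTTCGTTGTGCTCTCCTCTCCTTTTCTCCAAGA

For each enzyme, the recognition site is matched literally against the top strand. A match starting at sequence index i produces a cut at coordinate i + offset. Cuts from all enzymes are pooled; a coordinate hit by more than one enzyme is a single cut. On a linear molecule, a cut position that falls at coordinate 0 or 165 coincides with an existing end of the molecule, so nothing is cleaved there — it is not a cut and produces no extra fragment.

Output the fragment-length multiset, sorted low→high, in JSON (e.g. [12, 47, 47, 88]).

Site scan:
  JekII AACACTT/7: at [6, 16, 52, 80, 89, 105, 127] ⇒ [13, 23, 59, 87, 96, 112, 134]
  AzqV TCTCC/4: at [27, 60, 71, 99, 112, 118, 143, 148, 156] ⇒ [31, 64, 75, 103, 116, 122, 147, 152, 160]

Pooled cuts: [13, 23, 31, 59, 64, 75, 87, 96, 103, 112, 116, 122, 134, 147, 152, 160]

Fragment lengths:
  [0,13): 13 bp
  [13,23): 10 bp
  [23,31): 8 bp
  [31,59): 28 bp
  [59,64): 5 bp
  [64,75): 11 bp
  [75,87): 12 bp
  [87,96): 9 bp
  [96,103): 7 bp
  [103,112): 9 bp
  [112,116): 4 bp
  [116,122): 6 bp
  [122,134): 12 bp
  [134,147): 13 bp
  [147,152): 5 bp
  [152,160): 8 bp
  [160,165): 5 bp

[4,5,5,5,6,7,8,8,9,9,10,11,12,12,13,13,28]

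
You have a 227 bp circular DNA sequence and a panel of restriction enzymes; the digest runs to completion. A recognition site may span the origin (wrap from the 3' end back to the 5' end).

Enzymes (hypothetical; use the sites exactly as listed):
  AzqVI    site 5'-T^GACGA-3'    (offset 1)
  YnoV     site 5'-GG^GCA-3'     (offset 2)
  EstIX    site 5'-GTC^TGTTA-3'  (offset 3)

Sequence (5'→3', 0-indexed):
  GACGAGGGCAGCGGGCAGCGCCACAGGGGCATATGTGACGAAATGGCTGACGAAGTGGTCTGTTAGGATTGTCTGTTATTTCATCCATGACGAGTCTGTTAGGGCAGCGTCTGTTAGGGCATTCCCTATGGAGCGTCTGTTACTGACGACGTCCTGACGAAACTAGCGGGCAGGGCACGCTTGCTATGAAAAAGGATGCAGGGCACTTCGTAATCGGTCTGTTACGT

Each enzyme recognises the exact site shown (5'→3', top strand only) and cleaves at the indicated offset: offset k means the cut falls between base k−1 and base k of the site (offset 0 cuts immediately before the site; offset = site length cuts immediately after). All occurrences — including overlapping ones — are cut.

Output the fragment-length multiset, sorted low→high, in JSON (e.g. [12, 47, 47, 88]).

[5,7,7,7,7,7,8,8,8,8,11,12,12,13,14,14,15,17,19,28]

Scan for sites:
  AzqVI TGACGA/1: at [35, 47, 87, 143, 154, 226] ⇒ [0, 36, 48, 88, 144, 155]
  YnoV GGGCA/2: at [5, 12, 26, 101, 116, 167, 172, 200] ⇒ [7, 14, 28, 103, 118, 169, 174, 202]
  EstIX GTCTGTTA/3: at [57, 70, 93, 108, 134, 216] ⇒ [60, 73, 96, 111, 137, 219]

Pooled cuts: [0, 7, 14, 28, 36, 48, 60, 73, 88, 96, 103, 111, 118, 137, 144, 155, 169, 174, 202, 219]

Fragment lengths:
  0→7: 7 bp
  7→14: 7 bp
  14→28: 14 bp
  28→36: 8 bp
  36→48: 12 bp
  48→60: 12 bp
  60→73: 13 bp
  73→88: 15 bp
  88→96: 8 bp
  96→103: 7 bp
  103→111: 8 bp
  111→118: 7 bp
  118→137: 19 bp
  137→144: 7 bp
  144→155: 11 bp
  155→169: 14 bp
  169→174: 5 bp
  174→202: 28 bp
  202→219: 17 bp
  219→0 (wrap): 227-219+0 = 8 bp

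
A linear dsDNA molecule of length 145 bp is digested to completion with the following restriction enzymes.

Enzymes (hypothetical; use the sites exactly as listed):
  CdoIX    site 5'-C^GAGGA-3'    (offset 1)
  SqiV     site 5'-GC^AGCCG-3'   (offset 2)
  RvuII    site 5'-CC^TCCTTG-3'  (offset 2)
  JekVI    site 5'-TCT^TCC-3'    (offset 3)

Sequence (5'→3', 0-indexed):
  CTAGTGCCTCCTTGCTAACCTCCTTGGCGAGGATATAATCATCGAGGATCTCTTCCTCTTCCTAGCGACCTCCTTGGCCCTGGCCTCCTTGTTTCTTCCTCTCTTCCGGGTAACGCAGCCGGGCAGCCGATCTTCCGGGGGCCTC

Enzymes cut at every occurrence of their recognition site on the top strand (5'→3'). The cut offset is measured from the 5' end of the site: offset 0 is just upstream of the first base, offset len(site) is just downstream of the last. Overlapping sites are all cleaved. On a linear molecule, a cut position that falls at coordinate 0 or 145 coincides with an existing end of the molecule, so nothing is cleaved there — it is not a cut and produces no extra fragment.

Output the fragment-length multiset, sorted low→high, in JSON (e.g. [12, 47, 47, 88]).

Scan for sites:
  CdoIX CGAGGA/1: at [27, 42] ⇒ [28, 43]
  SqiV GCAGCCG/2: at [114, 122] ⇒ [116, 124]
  RvuII CCTCCTTG/2: at [6, 18, 68, 83] ⇒ [8, 20, 70, 85]
  JekVI TCTTCC/3: at [50, 56, 93, 101, 130] ⇒ [53, 59, 96, 104, 133]

Pooled cuts: [8, 20, 28, 43, 53, 59, 70, 85, 96, 104, 116, 124, 133]

Fragment lengths:
  [0,8): 8 bp
  [8,20): 12 bp
  [20,28): 8 bp
  [28,43): 15 bp
  [43,53): 10 bp
  [53,59): 6 bp
  [59,70): 11 bp
  [70,85): 15 bp
  [85,96): 11 bp
  [96,104): 8 bp
  [104,116): 12 bp
  [116,124): 8 bp
  [124,133): 9 bp
  [133,145): 12 bp

[6,8,8,8,8,9,10,11,11,12,12,12,15,15]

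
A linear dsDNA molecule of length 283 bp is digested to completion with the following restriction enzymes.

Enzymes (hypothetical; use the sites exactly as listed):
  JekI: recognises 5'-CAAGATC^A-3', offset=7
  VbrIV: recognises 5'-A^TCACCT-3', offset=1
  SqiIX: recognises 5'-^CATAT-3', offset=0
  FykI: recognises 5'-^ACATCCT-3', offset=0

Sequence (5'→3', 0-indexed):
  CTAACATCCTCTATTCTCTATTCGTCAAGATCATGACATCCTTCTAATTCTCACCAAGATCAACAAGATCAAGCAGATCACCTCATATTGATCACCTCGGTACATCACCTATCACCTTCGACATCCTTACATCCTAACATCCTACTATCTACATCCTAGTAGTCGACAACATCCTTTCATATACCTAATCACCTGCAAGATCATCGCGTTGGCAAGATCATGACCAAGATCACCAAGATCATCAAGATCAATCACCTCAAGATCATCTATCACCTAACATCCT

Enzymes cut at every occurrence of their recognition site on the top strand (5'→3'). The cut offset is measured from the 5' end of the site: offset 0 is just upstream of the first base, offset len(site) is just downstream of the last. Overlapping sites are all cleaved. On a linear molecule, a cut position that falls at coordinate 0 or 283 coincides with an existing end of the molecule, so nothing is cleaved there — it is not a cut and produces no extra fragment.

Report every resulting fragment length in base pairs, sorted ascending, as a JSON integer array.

[2,3,3,5,6,7,7,7,7,8,8,8,9,9,9,9,9,11,12,13,13,14,14,17,18,26,29]

Per-enzyme occurrences:
  JekI CAAGATCA/7: at [25, 54, 63, 195, 212, 224, 233, 242, 257] ⇒ [32, 61, 70, 202, 219, 231, 240, 249, 264]
  VbrIV ATCACCT/1: at [76, 90, 103, 110, 187, 250, 268] ⇒ [77, 91, 104, 111, 188, 251, 269]
  SqiIX CATAT/0: at [83, 177] ⇒ [83, 177]
  FykI ACATCCT/0: at [3, 35, 120, 128, 136, 150, 168, 276] ⇒ [3, 35, 120, 128, 136, 150, 168, 276]

Pooled cuts: [3, 32, 35, 61, 70, 77, 83, 91, 104, 111, 120, 128, 136, 150, 168, 177, 188, 202, 219, 231, 240, 249, 251, 264, 269, 276]

Fragment lengths:
  [0,3): 3 bp
  [3,32): 29 bp
  [32,35): 3 bp
  [35,61): 26 bp
  [61,70): 9 bp
  [70,77): 7 bp
  [77,83): 6 bp
  [83,91): 8 bp
  [91,104): 13 bp
  [104,111): 7 bp
  [111,120): 9 bp
  [120,128): 8 bp
  [128,136): 8 bp
  [136,150): 14 bp
  [150,168): 18 bp
  [168,177): 9 bp
  [177,188): 11 bp
  [188,202): 14 bp
  [202,219): 17 bp
  [219,231): 12 bp
  [231,240): 9 bp
  [240,249): 9 bp
  [249,251): 2 bp
  [251,264): 13 bp
  [264,269): 5 bp
  [269,276): 7 bp
  [276,283): 7 bp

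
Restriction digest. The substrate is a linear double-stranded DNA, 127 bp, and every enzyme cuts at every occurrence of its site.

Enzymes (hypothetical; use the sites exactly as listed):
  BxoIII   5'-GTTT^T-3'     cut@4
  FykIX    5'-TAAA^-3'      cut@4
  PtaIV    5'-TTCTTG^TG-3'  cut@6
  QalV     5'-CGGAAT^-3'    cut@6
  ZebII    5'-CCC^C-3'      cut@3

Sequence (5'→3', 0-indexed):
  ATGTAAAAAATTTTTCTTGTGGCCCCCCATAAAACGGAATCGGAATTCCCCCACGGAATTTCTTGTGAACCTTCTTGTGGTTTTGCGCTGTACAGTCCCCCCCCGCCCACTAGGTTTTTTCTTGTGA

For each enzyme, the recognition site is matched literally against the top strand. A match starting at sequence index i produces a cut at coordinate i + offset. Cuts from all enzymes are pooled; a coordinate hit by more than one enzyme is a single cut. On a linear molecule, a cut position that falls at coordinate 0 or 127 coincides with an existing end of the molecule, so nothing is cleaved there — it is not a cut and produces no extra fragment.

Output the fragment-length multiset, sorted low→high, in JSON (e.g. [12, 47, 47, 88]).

[1,1,1,1,1,1,1,3,4,6,6,6,6,6,7,7,7,8,12,12,14,16]

Site scan:
  BxoIII (GTTTT, off=4): starts [79, 113] → cuts [83, 117]
  FykIX (TAAA, off=4): starts [3, 29] → cuts [7, 33]
  PtaIV (TTCTTGTG, off=6): starts [13, 59, 71, 118] → cuts [19, 65, 77, 124]
  QalV (CGGAAT, off=6): starts [34, 40, 53] → cuts [40, 46, 59]
  ZebII (CCCC, off=3): starts [22, 23, 24, 47, 48, 96, 97, 98, 99, 100] → cuts [25, 26, 27, 50, 51, 99, 100, 101, 102, 103]

All cut coordinates (distinct, sorted): [7, 19, 25, 26, 27, 33, 40, 46, 50, 51, 59, 65, 77, 83, 99, 100, 101, 102, 103, 117, 124]

Fragments:
  [0,7): 7 bp
  [7,19): 12 bp
  [19,25): 6 bp
  [25,26): 1 bp
  [26,27): 1 bp
  [27,33): 6 bp
  [33,40): 7 bp
  [40,46): 6 bp
  [46,50): 4 bp
  [50,51): 1 bp
  [51,59): 8 bp
  [59,65): 6 bp
  [65,77): 12 bp
  [77,83): 6 bp
  [83,99): 16 bp
  [99,100): 1 bp
  [100,101): 1 bp
  [101,102): 1 bp
  [102,103): 1 bp
  [103,117): 14 bp
  [117,124): 7 bp
  [124,127): 3 bp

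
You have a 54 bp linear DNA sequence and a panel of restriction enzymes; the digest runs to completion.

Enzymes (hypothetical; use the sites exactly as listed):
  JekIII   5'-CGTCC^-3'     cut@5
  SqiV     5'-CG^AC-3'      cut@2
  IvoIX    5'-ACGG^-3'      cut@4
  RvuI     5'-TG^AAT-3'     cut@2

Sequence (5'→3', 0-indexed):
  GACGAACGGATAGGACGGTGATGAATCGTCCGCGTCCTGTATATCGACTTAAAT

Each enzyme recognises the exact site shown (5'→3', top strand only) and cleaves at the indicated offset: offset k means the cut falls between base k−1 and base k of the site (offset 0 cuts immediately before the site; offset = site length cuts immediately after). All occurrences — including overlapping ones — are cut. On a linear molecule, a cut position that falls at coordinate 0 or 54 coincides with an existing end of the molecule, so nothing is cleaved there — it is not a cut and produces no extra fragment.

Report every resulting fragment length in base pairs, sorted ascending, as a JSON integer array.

Site scan:
  JekIII CGTCC/5: at [26, 32] ⇒ [31, 37]
  SqiV CGAC/2: at [44] ⇒ [46]
  IvoIX ACGG/4: at [5, 14] ⇒ [9, 18]
  RvuI TGAAT/2: at [21] ⇒ [23]

All cut coordinates (distinct, sorted): [9, 18, 23, 31, 37, 46]

Fragment lengths:
  [0,9): 9 bp
  [9,18): 9 bp
  [18,23): 5 bp
  [23,31): 8 bp
  [31,37): 6 bp
  [37,46): 9 bp
  [46,54): 8 bp

[5,6,8,8,9,9,9]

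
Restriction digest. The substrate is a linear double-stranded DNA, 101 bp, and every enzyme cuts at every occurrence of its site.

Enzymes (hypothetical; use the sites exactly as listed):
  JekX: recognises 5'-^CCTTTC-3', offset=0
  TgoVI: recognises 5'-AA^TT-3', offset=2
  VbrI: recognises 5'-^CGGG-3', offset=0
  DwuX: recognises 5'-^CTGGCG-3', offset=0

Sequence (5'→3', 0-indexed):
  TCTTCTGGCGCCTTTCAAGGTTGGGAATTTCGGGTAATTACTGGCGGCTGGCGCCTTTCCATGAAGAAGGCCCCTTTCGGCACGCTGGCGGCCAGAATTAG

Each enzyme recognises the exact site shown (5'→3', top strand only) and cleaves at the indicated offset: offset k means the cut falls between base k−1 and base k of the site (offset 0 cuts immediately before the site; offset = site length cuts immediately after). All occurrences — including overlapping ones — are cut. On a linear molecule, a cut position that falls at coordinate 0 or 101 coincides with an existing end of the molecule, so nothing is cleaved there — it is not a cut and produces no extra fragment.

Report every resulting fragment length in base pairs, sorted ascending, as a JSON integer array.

[3,3,4,4,6,6,7,7,12,13,17,19]

Per-enzyme occurrences:
  JekX (CCTTTC, off=0): starts [10, 53, 72] → cuts [10, 53, 72]
  TgoVI (AATT, off=2): starts [25, 35, 95] → cuts [27, 37, 97]
  VbrI (CGGG, off=0): starts [30] → cuts [30]
  DwuX (CTGGCG, off=0): starts [4, 40, 47, 84] → cuts [4, 40, 47, 84]

All cut coordinates (distinct, sorted): [4, 10, 27, 30, 37, 40, 47, 53, 72, 84, 97]

Fragment lengths:
  [0,4): 4 bp
  [4,10): 6 bp
  [10,27): 17 bp
  [27,30): 3 bp
  [30,37): 7 bp
  [37,40): 3 bp
  [40,47): 7 bp
  [47,53): 6 bp
  [53,72): 19 bp
  [72,84): 12 bp
  [84,97): 13 bp
  [97,101): 4 bp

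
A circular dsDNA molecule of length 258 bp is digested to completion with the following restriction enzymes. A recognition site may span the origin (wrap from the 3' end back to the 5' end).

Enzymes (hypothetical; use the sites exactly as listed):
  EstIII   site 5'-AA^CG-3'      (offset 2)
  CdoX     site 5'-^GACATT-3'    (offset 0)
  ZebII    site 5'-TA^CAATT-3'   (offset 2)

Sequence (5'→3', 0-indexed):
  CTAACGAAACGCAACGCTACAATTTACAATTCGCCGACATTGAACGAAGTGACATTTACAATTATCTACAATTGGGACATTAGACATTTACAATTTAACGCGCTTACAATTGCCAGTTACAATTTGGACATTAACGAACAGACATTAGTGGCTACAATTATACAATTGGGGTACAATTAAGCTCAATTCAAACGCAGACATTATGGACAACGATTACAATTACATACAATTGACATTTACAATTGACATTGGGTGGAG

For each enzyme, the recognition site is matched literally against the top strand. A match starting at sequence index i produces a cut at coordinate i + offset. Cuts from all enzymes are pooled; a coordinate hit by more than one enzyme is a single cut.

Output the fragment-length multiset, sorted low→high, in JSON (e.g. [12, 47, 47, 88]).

Site scan:
  EstIII AACG/2: at [2, 7, 12, 42, 96, 132, 190, 208] ⇒ [4, 9, 14, 44, 98, 134, 192, 210]
  CdoX GACATT/0: at [35, 50, 75, 82, 126, 140, 196, 231, 244] ⇒ [35, 50, 75, 82, 126, 140, 196, 231, 244]
  ZebII TACAATT/2: at [17, 24, 56, 66, 88, 104, 117, 152, 160, 171, 214, 224, 237] ⇒ [19, 26, 58, 68, 90, 106, 119, 154, 162, 173, 216, 226, 239]

All cut coordinates (distinct, sorted): [4, 9, 14, 19, 26, 35, 44, 50, 58, 68, 75, 82, 90, 98, 106, 119, 126, 134, 140, 154, 162, 173, 192, 196, 210, 216, 226, 231, 239, 244]

Fragment lengths:
  4→9: 5 bp
  9→14: 5 bp
  14→19: 5 bp
  19→26: 7 bp
  26→35: 9 bp
  35→44: 9 bp
  44→50: 6 bp
  50→58: 8 bp
  58→68: 10 bp
  68→75: 7 bp
  75→82: 7 bp
  82→90: 8 bp
  90→98: 8 bp
  98→106: 8 bp
  106→119: 13 bp
  119→126: 7 bp
  126→134: 8 bp
  134→140: 6 bp
  140→154: 14 bp
  154→162: 8 bp
  162→173: 11 bp
  173→192: 19 bp
  192→196: 4 bp
  196→210: 14 bp
  210→216: 6 bp
  216→226: 10 bp
  226→231: 5 bp
  231→239: 8 bp
  239→244: 5 bp
  244→4 (wrap): 258-244+4 = 18 bp

[4,5,5,5,5,5,6,6,6,7,7,7,7,8,8,8,8,8,8,8,9,9,10,10,11,13,14,14,18,19]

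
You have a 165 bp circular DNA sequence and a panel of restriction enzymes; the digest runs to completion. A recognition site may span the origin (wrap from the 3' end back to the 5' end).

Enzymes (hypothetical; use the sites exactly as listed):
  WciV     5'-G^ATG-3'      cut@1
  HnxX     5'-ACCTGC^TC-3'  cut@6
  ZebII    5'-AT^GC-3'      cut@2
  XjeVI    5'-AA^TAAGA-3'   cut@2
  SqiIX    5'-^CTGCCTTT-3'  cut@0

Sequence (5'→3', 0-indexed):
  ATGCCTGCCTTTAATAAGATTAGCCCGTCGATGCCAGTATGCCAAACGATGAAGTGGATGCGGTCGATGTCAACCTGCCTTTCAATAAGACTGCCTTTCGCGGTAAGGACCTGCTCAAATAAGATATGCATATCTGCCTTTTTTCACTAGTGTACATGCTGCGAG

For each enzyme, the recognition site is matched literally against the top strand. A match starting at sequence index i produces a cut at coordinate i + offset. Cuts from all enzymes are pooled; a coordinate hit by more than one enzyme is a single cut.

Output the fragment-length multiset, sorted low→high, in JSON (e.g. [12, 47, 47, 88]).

[2,2,2,2,5,5,6,7,8,8,8,8,8,9,10,11,16,24,24]

Site scan:
  WciV (GATG, off=1): starts [29, 47, 56, 65, 164] → cuts [0, 30, 48, 57, 66]
  HnxX (ACCTGCTC, off=6): starts [108] → cuts [114]
  ZebII (ATGC, off=2): starts [0, 30, 38, 57, 125, 155] → cuts [2, 32, 40, 59, 127, 157]
  XjeVI (AATAAGA, off=2): starts [12, 83, 117] → cuts [14, 85, 119]
  SqiIX (CTGCCTTT, off=0): starts [4, 74, 90, 133] → cuts [4, 74, 90, 133]

All cut coordinates (distinct, sorted): [0, 2, 4, 14, 30, 32, 40, 48, 57, 59, 66, 74, 85, 90, 114, 119, 127, 133, 157]

Fragments:
  0→2: 2 bp
  2→4: 2 bp
  4→14: 10 bp
  14→30: 16 bp
  30→32: 2 bp
  32→40: 8 bp
  40→48: 8 bp
  48→57: 9 bp
  57→59: 2 bp
  59→66: 7 bp
  66→74: 8 bp
  74→85: 11 bp
  85→90: 5 bp
  90→114: 24 bp
  114→119: 5 bp
  119→127: 8 bp
  127→133: 6 bp
  133→157: 24 bp
  157→0 (wrap): 165-157+0 = 8 bp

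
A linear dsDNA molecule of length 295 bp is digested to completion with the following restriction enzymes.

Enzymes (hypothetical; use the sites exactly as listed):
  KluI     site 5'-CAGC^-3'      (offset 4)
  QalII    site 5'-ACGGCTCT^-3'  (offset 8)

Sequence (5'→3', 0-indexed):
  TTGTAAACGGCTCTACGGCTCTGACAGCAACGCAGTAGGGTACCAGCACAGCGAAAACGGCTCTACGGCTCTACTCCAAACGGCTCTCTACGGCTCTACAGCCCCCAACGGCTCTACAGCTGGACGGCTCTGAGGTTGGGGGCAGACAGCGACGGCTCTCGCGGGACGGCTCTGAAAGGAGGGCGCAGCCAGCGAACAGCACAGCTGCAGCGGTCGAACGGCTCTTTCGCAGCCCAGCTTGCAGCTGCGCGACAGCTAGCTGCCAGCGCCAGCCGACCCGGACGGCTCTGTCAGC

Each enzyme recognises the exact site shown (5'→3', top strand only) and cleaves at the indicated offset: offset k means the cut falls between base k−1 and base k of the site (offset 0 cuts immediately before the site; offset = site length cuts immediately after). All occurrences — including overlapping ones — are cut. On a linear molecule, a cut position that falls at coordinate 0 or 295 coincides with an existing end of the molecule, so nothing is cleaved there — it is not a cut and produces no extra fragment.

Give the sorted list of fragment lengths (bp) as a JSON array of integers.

Scan for sites:
  KluI (CAGC, off=4): starts [24, 43, 48, 98, 116, 146, 185, 189, 196, 201, 207, 229, 234, 241, 252, 263, 269, 291] → cuts [28, 47, 52, 102, 120, 150, 189, 193, 200, 205, 211, 233, 238, 245, 256, 267, 273] (position 295 is a terminus of the linear molecule — no cut)
  QalII (ACGGCTCT, off=8): starts [6, 14, 56, 64, 79, 89, 107, 123, 151, 165, 217, 281] → cuts [14, 22, 64, 72, 87, 97, 115, 131, 159, 173, 225, 289]

All cut coordinates (distinct, sorted): [14, 22, 28, 47, 52, 64, 72, 87, 97, 102, 115, 120, 131, 150, 159, 173, 189, 193, 200, 205, 211, 225, 233, 238, 245, 256, 267, 273, 289]

Fragments:
  [0,14): 14 bp
  [14,22): 8 bp
  [22,28): 6 bp
  [28,47): 19 bp
  [47,52): 5 bp
  [52,64): 12 bp
  [64,72): 8 bp
  [72,87): 15 bp
  [87,97): 10 bp
  [97,102): 5 bp
  [102,115): 13 bp
  [115,120): 5 bp
  [120,131): 11 bp
  [131,150): 19 bp
  [150,159): 9 bp
  [159,173): 14 bp
  [173,189): 16 bp
  [189,193): 4 bp
  [193,200): 7 bp
  [200,205): 5 bp
  [205,211): 6 bp
  [211,225): 14 bp
  [225,233): 8 bp
  [233,238): 5 bp
  [238,245): 7 bp
  [245,256): 11 bp
  [256,267): 11 bp
  [267,273): 6 bp
  [273,289): 16 bp
  [289,295): 6 bp

[4,5,5,5,5,5,6,6,6,6,7,7,8,8,8,9,10,11,11,11,12,13,14,14,14,15,16,16,19,19]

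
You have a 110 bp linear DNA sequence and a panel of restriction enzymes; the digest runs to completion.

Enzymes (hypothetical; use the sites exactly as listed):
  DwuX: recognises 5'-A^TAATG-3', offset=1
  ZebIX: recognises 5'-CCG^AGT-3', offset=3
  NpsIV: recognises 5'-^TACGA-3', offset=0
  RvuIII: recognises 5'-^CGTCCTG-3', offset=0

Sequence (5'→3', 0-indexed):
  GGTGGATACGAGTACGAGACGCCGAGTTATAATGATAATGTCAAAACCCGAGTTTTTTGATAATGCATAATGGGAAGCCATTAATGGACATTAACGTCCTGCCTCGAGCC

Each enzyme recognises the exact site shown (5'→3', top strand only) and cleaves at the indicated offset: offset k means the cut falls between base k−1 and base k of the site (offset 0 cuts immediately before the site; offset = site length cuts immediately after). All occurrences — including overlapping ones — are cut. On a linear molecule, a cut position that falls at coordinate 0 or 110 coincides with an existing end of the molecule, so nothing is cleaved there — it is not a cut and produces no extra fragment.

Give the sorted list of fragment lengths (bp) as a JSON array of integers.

Site scan:
  DwuX (ATAATG, off=1): starts [28, 34, 59, 66] → cuts [29, 35, 60, 67]
  ZebIX (CCGAGT, off=3): starts [21, 47] → cuts [24, 50]
  NpsIV (TACGA, off=0): starts [6, 12] → cuts [6, 12]
  RvuIII (CGTCCTG, off=0): starts [94] → cuts [94]

All cut coordinates (distinct, sorted): [6, 12, 24, 29, 35, 50, 60, 67, 94]

Fragments:
  [0,6): 6 bp
  [6,12): 6 bp
  [12,24): 12 bp
  [24,29): 5 bp
  [29,35): 6 bp
  [35,50): 15 bp
  [50,60): 10 bp
  [60,67): 7 bp
  [67,94): 27 bp
  [94,110): 16 bp

[5,6,6,6,7,10,12,15,16,27]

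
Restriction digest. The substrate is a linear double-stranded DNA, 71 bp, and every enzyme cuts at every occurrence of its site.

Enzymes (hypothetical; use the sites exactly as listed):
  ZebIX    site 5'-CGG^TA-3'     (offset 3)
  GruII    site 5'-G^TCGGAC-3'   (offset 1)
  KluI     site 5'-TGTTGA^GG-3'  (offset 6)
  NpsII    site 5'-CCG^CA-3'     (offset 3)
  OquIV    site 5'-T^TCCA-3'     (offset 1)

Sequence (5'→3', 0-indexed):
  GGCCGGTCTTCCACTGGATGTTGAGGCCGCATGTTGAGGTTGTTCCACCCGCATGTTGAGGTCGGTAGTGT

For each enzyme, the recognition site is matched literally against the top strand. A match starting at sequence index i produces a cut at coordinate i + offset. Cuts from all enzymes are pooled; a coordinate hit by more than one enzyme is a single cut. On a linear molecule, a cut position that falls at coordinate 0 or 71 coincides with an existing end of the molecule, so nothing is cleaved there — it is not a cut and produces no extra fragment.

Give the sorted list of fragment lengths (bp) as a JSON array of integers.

[5,6,6,6,8,8,8,9,15]

Scan for sites:
  ZebIX (CGGTA, off=3): starts [62] → cuts [65]
  GruII (GTCGGAC, off=1): no sites
  KluI (TGTTGAGG, off=6): starts [18, 31, 53] → cuts [24, 37, 59]
  NpsII (CCGCA, off=3): starts [26, 48] → cuts [29, 51]
  OquIV (TTCCA, off=1): starts [8, 42] → cuts [9, 43]

All cut coordinates (distinct, sorted): [9, 24, 29, 37, 43, 51, 59, 65]

Fragment lengths:
  [0,9): 9 bp
  [9,24): 15 bp
  [24,29): 5 bp
  [29,37): 8 bp
  [37,43): 6 bp
  [43,51): 8 bp
  [51,59): 8 bp
  [59,65): 6 bp
  [65,71): 6 bp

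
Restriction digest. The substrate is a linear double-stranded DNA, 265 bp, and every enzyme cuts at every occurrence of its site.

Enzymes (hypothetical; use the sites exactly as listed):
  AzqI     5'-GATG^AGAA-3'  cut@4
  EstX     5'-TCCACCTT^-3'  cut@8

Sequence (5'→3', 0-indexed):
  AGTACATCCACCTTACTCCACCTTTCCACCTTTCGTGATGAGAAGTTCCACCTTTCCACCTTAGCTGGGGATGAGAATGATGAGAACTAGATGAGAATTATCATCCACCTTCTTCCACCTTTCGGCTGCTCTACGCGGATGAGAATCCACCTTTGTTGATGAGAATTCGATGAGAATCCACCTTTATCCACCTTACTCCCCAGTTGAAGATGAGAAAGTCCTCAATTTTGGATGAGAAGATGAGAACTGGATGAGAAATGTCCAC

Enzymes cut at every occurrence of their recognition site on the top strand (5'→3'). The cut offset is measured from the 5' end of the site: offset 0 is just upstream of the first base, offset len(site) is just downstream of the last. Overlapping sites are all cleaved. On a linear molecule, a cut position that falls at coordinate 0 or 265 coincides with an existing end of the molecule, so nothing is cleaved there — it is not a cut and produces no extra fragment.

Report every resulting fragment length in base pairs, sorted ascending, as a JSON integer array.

Scan for sites:
  AzqI GATGAGAA/4: at [36, 69, 78, 89, 137, 157, 168, 208, 230, 238, 249] ⇒ [40, 73, 82, 93, 141, 161, 172, 212, 234, 242, 253]
  EstX TCCACCTT/8: at [6, 16, 24, 46, 54, 103, 113, 145, 176, 186] ⇒ [14, 24, 32, 54, 62, 111, 121, 153, 184, 194]

Pooled cuts: [14, 24, 32, 40, 54, 62, 73, 82, 93, 111, 121, 141, 153, 161, 172, 184, 194, 212, 234, 242, 253]

Fragments:
  [0,14): 14 bp
  [14,24): 10 bp
  [24,32): 8 bp
  [32,40): 8 bp
  [40,54): 14 bp
  [54,62): 8 bp
  [62,73): 11 bp
  [73,82): 9 bp
  [82,93): 11 bp
  [93,111): 18 bp
  [111,121): 10 bp
  [121,141): 20 bp
  [141,153): 12 bp
  [153,161): 8 bp
  [161,172): 11 bp
  [172,184): 12 bp
  [184,194): 10 bp
  [194,212): 18 bp
  [212,234): 22 bp
  [234,242): 8 bp
  [242,253): 11 bp
  [253,265): 12 bp

[8,8,8,8,8,9,10,10,10,11,11,11,11,12,12,12,14,14,18,18,20,22]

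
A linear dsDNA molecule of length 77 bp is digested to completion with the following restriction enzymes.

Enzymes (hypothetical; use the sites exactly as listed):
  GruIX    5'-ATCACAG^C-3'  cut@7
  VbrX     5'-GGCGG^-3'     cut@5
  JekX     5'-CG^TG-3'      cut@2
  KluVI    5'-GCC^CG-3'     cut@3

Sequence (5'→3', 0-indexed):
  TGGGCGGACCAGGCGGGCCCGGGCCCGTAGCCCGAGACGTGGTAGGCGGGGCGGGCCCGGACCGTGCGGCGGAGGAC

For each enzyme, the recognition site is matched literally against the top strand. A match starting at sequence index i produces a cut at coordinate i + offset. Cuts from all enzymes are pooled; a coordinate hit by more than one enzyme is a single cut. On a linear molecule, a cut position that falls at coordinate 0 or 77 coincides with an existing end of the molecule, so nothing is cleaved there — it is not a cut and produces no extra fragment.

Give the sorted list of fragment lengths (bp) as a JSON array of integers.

[3,3,5,5,6,7,7,7,7,8,9,10]

Per-enzyme occurrences:
  GruIX (ATCACAGC, off=7): no sites
  VbrX GGCGG/5: at [2, 11, 44, 49, 67] ⇒ [7, 16, 49, 54, 72]
  JekX CGTG/2: at [37, 62] ⇒ [39, 64]
  KluVI GCCCG/3: at [16, 22, 29, 54] ⇒ [19, 25, 32, 57]

All cut coordinates (distinct, sorted): [7, 16, 19, 25, 32, 39, 49, 54, 57, 64, 72]

Fragment lengths:
  [0,7): 7 bp
  [7,16): 9 bp
  [16,19): 3 bp
  [19,25): 6 bp
  [25,32): 7 bp
  [32,39): 7 bp
  [39,49): 10 bp
  [49,54): 5 bp
  [54,57): 3 bp
  [57,64): 7 bp
  [64,72): 8 bp
  [72,77): 5 bp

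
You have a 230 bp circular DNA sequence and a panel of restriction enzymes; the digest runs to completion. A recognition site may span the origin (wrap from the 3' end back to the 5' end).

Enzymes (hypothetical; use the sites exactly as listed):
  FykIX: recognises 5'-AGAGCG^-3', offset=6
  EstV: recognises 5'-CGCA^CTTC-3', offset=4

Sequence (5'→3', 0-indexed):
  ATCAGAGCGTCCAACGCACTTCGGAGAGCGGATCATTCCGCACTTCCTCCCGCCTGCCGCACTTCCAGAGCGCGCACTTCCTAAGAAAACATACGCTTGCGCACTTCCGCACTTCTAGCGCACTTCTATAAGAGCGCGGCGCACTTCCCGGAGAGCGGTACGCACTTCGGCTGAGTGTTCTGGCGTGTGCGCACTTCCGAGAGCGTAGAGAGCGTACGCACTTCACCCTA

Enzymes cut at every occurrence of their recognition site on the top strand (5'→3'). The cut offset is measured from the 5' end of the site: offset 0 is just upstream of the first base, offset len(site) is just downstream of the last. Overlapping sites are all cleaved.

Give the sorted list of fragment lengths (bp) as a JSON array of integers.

[4,6,7,7,8,9,9,11,11,12,12,12,14,14,19,19,27,29]

Scan for sites:
  FykIX (AGAGCG, off=6): starts [3, 24, 66, 130, 151, 199, 208] → cuts [9, 30, 72, 136, 157, 205, 214]
  EstV (CGCACTTC, off=4): starts [14, 38, 57, 72, 99, 107, 118, 139, 160, 189, 216] → cuts [18, 42, 61, 76, 103, 111, 122, 143, 164, 193, 220]

All cut coordinates (distinct, sorted): [9, 18, 30, 42, 61, 72, 76, 103, 111, 122, 136, 143, 157, 164, 193, 205, 214, 220]

Fragments:
  9→18: 9 bp
  18→30: 12 bp
  30→42: 12 bp
  42→61: 19 bp
  61→72: 11 bp
  72→76: 4 bp
  76→103: 27 bp
  103→111: 8 bp
  111→122: 11 bp
  122→136: 14 bp
  136→143: 7 bp
  143→157: 14 bp
  157→164: 7 bp
  164→193: 29 bp
  193→205: 12 bp
  205→214: 9 bp
  214→220: 6 bp
  220→9 (wrap): 230-220+9 = 19 bp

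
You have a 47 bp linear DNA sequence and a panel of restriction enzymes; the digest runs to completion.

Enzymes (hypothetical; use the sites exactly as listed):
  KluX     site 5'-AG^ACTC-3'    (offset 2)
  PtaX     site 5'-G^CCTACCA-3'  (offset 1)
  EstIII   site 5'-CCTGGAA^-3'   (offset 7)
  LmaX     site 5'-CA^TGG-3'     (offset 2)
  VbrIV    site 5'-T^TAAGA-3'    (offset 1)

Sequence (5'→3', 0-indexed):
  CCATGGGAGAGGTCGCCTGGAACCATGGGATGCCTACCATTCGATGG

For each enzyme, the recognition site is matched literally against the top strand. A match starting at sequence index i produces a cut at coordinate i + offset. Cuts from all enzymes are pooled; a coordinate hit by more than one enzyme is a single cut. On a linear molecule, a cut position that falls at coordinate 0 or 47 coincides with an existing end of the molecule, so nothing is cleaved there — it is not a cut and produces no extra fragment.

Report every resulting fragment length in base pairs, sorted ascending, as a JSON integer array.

[3,3,7,15,19]

Site scan:
  KluX (AGACTC, off=2): no sites
  PtaX (GCCTACCA, off=1): starts [31] → cuts [32]
  EstIII (CCTGGAA, off=7): starts [15] → cuts [22]
  LmaX (CATGG, off=2): starts [1, 23] → cuts [3, 25]
  VbrIV (TTAAGA, off=1): no sites

Pooled cuts: [3, 22, 25, 32]

Fragment lengths:
  [0,3): 3 bp
  [3,22): 19 bp
  [22,25): 3 bp
  [25,32): 7 bp
  [32,47): 15 bp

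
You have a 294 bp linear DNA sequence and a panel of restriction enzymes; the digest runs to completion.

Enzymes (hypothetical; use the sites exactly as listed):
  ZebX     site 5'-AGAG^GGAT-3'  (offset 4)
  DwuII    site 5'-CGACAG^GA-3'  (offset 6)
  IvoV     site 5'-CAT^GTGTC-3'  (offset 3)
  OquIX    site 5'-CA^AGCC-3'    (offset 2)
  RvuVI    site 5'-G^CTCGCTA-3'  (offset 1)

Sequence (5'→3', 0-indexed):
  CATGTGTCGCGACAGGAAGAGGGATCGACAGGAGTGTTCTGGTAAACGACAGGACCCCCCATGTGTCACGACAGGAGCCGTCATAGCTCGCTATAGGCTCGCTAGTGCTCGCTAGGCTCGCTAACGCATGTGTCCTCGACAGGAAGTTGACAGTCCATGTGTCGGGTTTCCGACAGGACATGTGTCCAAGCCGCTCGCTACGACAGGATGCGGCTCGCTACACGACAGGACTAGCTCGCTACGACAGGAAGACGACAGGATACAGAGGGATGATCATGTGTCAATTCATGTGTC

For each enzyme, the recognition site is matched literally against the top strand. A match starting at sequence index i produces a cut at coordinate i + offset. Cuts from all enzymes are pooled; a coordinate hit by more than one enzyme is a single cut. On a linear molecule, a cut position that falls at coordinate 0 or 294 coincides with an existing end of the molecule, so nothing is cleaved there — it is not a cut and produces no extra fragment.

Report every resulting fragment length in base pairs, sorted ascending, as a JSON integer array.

Site scan:
  ZebX AGAGGGAT/4: at [17, 263] ⇒ [21, 267]
  DwuII CGACAGGA/6: at [9, 25, 46, 68, 136, 170, 200, 222, 241, 252] ⇒ [15, 31, 52, 74, 142, 176, 206, 228, 247, 258]
  IvoV CATGTGTC/3: at [0, 59, 126, 155, 178, 274, 286] ⇒ [3, 62, 129, 158, 181, 277, 289]
  OquIX CAAGCC/2: at [186] ⇒ [188]
  RvuVI GCTCGCTA/1: at [85, 96, 106, 115, 192, 212, 233] ⇒ [86, 97, 107, 116, 193, 213, 234]

Pooled cuts: [3, 15, 21, 31, 52, 62, 74, 86, 97, 107, 116, 129, 142, 158, 176, 181, 188, 193, 206, 213, 228, 234, 247, 258, 267, 277, 289]

Fragments:
  [0,3): 3 bp
  [3,15): 12 bp
  [15,21): 6 bp
  [21,31): 10 bp
  [31,52): 21 bp
  [52,62): 10 bp
  [62,74): 12 bp
  [74,86): 12 bp
  [86,97): 11 bp
  [97,107): 10 bp
  [107,116): 9 bp
  [116,129): 13 bp
  [129,142): 13 bp
  [142,158): 16 bp
  [158,176): 18 bp
  [176,181): 5 bp
  [181,188): 7 bp
  [188,193): 5 bp
  [193,206): 13 bp
  [206,213): 7 bp
  [213,228): 15 bp
  [228,234): 6 bp
  [234,247): 13 bp
  [247,258): 11 bp
  [258,267): 9 bp
  [267,277): 10 bp
  [277,289): 12 bp
  [289,294): 5 bp

[3,5,5,5,6,6,7,7,9,9,10,10,10,10,11,11,12,12,12,12,13,13,13,13,15,16,18,21]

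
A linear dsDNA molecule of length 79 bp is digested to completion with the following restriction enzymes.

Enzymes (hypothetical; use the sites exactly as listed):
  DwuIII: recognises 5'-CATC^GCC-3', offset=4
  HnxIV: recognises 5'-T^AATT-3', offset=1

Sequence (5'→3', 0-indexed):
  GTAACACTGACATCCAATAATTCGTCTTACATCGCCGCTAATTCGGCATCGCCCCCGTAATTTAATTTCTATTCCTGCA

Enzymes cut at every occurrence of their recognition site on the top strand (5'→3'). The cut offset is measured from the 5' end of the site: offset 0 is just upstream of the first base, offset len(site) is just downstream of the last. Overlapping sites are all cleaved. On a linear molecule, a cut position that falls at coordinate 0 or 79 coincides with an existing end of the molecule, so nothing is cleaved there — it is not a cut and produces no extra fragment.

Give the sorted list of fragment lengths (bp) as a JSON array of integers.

[5,6,8,11,15,16,18]

Scan for sites:
  DwuIII CATCGCC/4: at [29, 46] ⇒ [33, 50]
  HnxIV TAATT/1: at [17, 38, 57, 62] ⇒ [18, 39, 58, 63]

All cut coordinates (distinct, sorted): [18, 33, 39, 50, 58, 63]

Fragments:
  [0,18): 18 bp
  [18,33): 15 bp
  [33,39): 6 bp
  [39,50): 11 bp
  [50,58): 8 bp
  [58,63): 5 bp
  [63,79): 16 bp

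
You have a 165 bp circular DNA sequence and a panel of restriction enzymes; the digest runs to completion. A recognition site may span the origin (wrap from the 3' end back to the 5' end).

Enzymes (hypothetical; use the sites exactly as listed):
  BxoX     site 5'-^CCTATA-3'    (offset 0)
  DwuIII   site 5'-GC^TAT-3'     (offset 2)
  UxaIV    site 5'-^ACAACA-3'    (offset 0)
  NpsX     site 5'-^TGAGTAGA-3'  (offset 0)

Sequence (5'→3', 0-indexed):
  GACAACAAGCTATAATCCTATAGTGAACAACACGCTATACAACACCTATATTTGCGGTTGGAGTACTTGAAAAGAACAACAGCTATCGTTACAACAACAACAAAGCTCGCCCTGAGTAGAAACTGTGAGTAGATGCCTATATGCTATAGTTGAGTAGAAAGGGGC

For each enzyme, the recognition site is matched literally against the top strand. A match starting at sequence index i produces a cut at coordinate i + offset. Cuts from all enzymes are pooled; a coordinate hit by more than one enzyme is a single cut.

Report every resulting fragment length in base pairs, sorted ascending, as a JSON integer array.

Per-enzyme occurrences:
  BxoX CCTATA/0: at [16, 44, 135] ⇒ [16, 44, 135]
  DwuIII GCTAT/2: at [8, 33, 81, 142] ⇒ [10, 35, 83, 144]
  UxaIV ACAACA/0: at [1, 26, 38, 75, 90, 93, 96] ⇒ [1, 26, 38, 75, 90, 93, 96]
  NpsX TGAGTAGA/0: at [112, 125, 150] ⇒ [112, 125, 150]

Pooled cuts: [1, 10, 16, 26, 35, 38, 44, 75, 83, 90, 93, 96, 112, 125, 135, 144, 150]

Fragments:
  1→10: 9 bp
  10→16: 6 bp
  16→26: 10 bp
  26→35: 9 bp
  35→38: 3 bp
  38→44: 6 bp
  44→75: 31 bp
  75→83: 8 bp
  83→90: 7 bp
  90→93: 3 bp
  93→96: 3 bp
  96→112: 16 bp
  112→125: 13 bp
  125→135: 10 bp
  135→144: 9 bp
  144→150: 6 bp
  150→1 (wrap): 165-150+1 = 16 bp

[3,3,3,6,6,6,7,8,9,9,9,10,10,13,16,16,31]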